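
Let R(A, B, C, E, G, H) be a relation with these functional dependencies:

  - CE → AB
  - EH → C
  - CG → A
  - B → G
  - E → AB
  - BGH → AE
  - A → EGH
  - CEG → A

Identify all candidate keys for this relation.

{A}, {E}, {B, C}, {B, H}, {C, G}

{A}⁺: A→EGH adds E, G, H; EH→C adds C; E→AB adds B → {A, B, C, E, G, H}.
{E}⁺: E→AB adds A, B; A→EGH adds G, H; EH→C adds C → {A, B, C, E, G, H}.
{B, C}⁺: B→G adds G; CG→A adds A; A→EGH adds E, H → {A, B, C, E, G, H}. Minimal: {C}⁺ = {C}; {B}⁺ = {B, G} — none reach the full schema.
{B, H}⁺: B→G adds G; BGH→AE adds A, E; EH→C adds C → {A, B, C, E, G, H}. Minimal: {H}⁺ = {H}; {B}⁺ = {B, G} — none reach the full schema.
{C, G}⁺: CG→A adds A; A→EGH adds E, H; CE→AB adds B → {A, B, C, E, G, H}. Minimal: {G}⁺ = {G}; {C}⁺ = {C} — none reach the full schema.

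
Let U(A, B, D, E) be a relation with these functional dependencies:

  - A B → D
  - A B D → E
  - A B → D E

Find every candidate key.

Attributes A, B never appear on any right-hand side, so every candidate key must contain {A, B}.
{A, B}⁺ = {A, B, D, E}, which is all of the schema, so {A, B} is the only candidate key.

(A, B)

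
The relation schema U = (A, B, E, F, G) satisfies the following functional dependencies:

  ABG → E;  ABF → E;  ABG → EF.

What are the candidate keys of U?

Attributes A, B, G never appear on any right-hand side, so every candidate key must contain {A, B, G}.
{A, B, G}⁺ = {A, B, E, F, G}, which is all of the schema, so {A, B, G} is the only candidate key.

(A, B, G)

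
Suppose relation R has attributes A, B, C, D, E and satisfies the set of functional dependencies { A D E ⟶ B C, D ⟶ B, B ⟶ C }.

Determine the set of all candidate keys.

ADE

Attributes A, D, E never appear on any right-hand side, so every candidate key must contain {A, D, E}.
{A, D, E}⁺ = {A, B, C, D, E}, which is all of the schema, so {A, D, E} is the only candidate key.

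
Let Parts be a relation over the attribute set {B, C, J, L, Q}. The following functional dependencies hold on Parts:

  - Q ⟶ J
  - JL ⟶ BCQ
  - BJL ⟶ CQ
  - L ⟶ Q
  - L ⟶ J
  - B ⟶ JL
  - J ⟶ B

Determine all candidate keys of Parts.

(B), (J), (L), (Q)

{B}⁺: B→JL adds J, L; JL→BCQ adds C, Q → {B, C, J, L, Q}.
{J}⁺: J→B adds B; B→JL adds L; JL→BCQ adds C, Q → {B, C, J, L, Q}.
{L}⁺: L→Q adds Q; L→J adds J; J→B adds B; JL→BCQ adds C → {B, C, J, L, Q}.
{Q}⁺: Q→J adds J; J→B adds B; B→JL adds L; JL→BCQ adds C → {B, C, J, L, Q}.
Any other superkey contains one of these as a subset, so there are no further candidate keys.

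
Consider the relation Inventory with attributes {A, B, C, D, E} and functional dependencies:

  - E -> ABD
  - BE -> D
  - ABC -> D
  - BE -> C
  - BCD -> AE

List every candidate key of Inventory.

{E}; {A, B, C}; {B, C, D}

{E}⁺: E→ABD adds A, B, D; BE→C adds C → {A, B, C, D, E}.
{A, B, C}⁺: ABC→D adds D; BCD→AE adds E → {A, B, C, D, E}. Minimal: {B, C}⁺ = {B, C}; {A, C}⁺ = {A, C}; {A, B}⁺ = {A, B} — none reach the full schema.
{B, C, D}⁺: BCD→AE adds A, E → {A, B, C, D, E}. Minimal: {C, D}⁺ = {C, D}; {B, D}⁺ = {B, D}; {B, C}⁺ = {B, C} — none reach the full schema.
Any other superkey contains one of these as a subset, so there are no further candidate keys.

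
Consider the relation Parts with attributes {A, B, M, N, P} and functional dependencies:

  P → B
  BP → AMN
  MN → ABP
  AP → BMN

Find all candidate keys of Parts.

{P}⁺: P→B adds B; BP→AMN adds A, M, N → {A, B, M, N, P}.
{M, N}⁺: MN→ABP adds A, B, P → {A, B, M, N, P}. Minimal: {N}⁺ = {N}; {M}⁺ = {M} — none reach the full schema.
Any other superkey contains one of these as a subset, so there are no further candidate keys.

P; MN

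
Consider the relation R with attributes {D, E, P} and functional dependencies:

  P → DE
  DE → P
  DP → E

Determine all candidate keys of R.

{P}⁺: P→DE adds D, E → {D, E, P}.
{D, E}⁺: DE→P adds P → {D, E, P}.

{P}, {D, E}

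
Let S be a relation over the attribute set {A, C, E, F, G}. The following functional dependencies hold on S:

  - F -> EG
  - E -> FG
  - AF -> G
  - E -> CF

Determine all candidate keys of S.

(A, E), (A, F)

Attribute A never appears on the right-hand side of any dependency, so A must belong to every candidate key.
{A}⁺ = {A}, which is not all of the schema, so we must add further attributes.
{A, E}⁺: E→FG adds F, G; E→CF adds C → {A, C, E, F, G}. Minimal: {E}⁺ = {C, E, F, G}; {A}⁺ = {A} — none reach the full schema.
{A, F}⁺: F→EG adds E, G; E→CF adds C → {A, C, E, F, G}. Minimal: {F}⁺ = {C, E, F, G}; {A}⁺ = {A} — none reach the full schema.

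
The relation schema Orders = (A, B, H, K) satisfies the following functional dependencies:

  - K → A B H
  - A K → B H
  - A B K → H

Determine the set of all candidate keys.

(K)

Attribute K never appears on the right-hand side of any dependency, so K must belong to every candidate key.
{K}⁺ = {A, B, H, K}, which is all of the schema, so {K} is the only candidate key.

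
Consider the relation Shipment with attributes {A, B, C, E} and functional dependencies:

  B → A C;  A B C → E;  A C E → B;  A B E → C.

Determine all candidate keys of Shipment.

(B), (A, C, E)

{B}⁺: B→AC adds A, C; ABC→E adds E → {A, B, C, E}.
{A, C, E}⁺: ACE→B adds B → {A, B, C, E}. Minimal: {C, E}⁺ = {C, E}; {A, E}⁺ = {A, E}; {A, C}⁺ = {A, C} — none reach the full schema.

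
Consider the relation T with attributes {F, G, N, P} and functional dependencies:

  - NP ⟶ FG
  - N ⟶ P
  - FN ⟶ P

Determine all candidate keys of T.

Attribute N never appears on the right-hand side of any dependency, so N must belong to every candidate key.
{N}⁺ = {F, G, N, P}, which is all of the schema, so {N} is the only candidate key.

N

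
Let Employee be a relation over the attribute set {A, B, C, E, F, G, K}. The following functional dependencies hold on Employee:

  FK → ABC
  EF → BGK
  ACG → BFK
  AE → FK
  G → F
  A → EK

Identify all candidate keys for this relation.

{A}, {E, F}, {E, G}, {F, K}, {G, K}

{A}⁺: A→EK adds E, K; AE→FK adds F; FK→ABC adds B, C; EF→BGK adds G → {A, B, C, E, F, G, K}.
{E, F}⁺: EF→BGK adds B, G, K; FK→ABC adds A, C → {A, B, C, E, F, G, K}. Minimal: {F}⁺ = {F}; {E}⁺ = {E} — none reach the full schema.
{E, G}⁺: G→F adds F; EF→BGK adds B, K; FK→ABC adds A, C → {A, B, C, E, F, G, K}. Minimal: {G}⁺ = {F, G}; {E}⁺ = {E} — none reach the full schema.
{F, K}⁺: FK→ABC adds A, B, C; A→EK adds E; EF→BGK adds G → {A, B, C, E, F, G, K}. Minimal: {K}⁺ = {K}; {F}⁺ = {F} — none reach the full schema.
{G, K}⁺: G→F adds F; FK→ABC adds A, B, C; A→EK adds E → {A, B, C, E, F, G, K}. Minimal: {K}⁺ = {K}; {G}⁺ = {F, G} — none reach the full schema.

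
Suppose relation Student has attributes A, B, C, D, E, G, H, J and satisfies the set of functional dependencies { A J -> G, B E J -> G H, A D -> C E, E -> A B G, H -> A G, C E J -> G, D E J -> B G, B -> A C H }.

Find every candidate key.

Attributes D, J never appear on any right-hand side, so every candidate key must contain {D, J}.
{D, J}⁺ = {D, J}, which is not all of the schema, so we must add further attributes.
{A, D, J}⁺: AJ→G adds G; AD→CE adds C, E; E→ABG adds B; B→ACH adds H → {A, B, C, D, E, G, H, J}.
{B, D, J}⁺: B→ACH adds A, C, H; AJ→G adds G; AD→CE adds E → {A, B, C, D, E, G, H, J}.
{D, E, J}⁺: E→ABG adds A, B, G; B→ACH adds C, H → {A, B, C, D, E, G, H, J}.
{D, H, J}⁺: H→AG adds A, G; AD→CE adds C, E; E→ABG adds B → {A, B, C, D, E, G, H, J}.

ADJ, BDJ, DEJ, DHJ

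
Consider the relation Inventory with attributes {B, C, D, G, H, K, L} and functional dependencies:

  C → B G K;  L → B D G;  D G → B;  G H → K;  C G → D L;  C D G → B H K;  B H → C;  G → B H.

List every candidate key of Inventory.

{C}⁺: C→BGK adds B, G, K; CG→DL adds D, L; CDG→BHK adds H → {B, C, D, G, H, K, L}.
{G}⁺: G→BH adds B, H; GH→K adds K; BH→C adds C; CG→DL adds D, L → {B, C, D, G, H, K, L}.
{L}⁺: L→BDG adds B, D, G; G→BH adds H; GH→K adds K; BH→C adds C → {B, C, D, G, H, K, L}.
{B, H}⁺: BH→C adds C; C→BGK adds G, K; CG→DL adds D, L → {B, C, D, G, H, K, L}. Minimal: {H}⁺ = {H}; {B}⁺ = {B} — none reach the full schema.
Any other superkey contains one of these as a subset, so there are no further candidate keys.

C, G, L, BH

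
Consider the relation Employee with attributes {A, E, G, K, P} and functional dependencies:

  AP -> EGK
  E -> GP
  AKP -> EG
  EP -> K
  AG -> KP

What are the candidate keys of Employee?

Attribute A never appears on the right-hand side of any dependency, so A must belong to every candidate key.
{A}⁺ = {A}, which is not all of the schema, so we must add further attributes.
{A, E}⁺: E→GP adds G, P; EP→K adds K → {A, E, G, K, P}. Minimal: {E}⁺ = {E, G, K, P}; {A}⁺ = {A} — none reach the full schema.
{A, G}⁺: AG→KP adds K, P; AP→EGK adds E → {A, E, G, K, P}. Minimal: {G}⁺ = {G}; {A}⁺ = {A} — none reach the full schema.
{A, P}⁺: AP→EGK adds E, G, K → {A, E, G, K, P}. Minimal: {P}⁺ = {P}; {A}⁺ = {A} — none reach the full schema.
Any other superkey contains one of these as a subset, so there are no further candidate keys.

{A, E}, {A, G}, {A, P}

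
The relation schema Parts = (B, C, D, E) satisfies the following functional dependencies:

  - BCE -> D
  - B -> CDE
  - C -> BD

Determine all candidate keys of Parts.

{B}⁺: B→CDE adds C, D, E → {B, C, D, E}.
{C}⁺: C→BD adds B, D; B→CDE adds E → {B, C, D, E}.

(B), (C)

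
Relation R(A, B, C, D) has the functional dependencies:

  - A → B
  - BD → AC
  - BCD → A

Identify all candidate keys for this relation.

Attribute D never appears on the right-hand side of any dependency, so D must belong to every candidate key.
{D}⁺ = {D}, which is not all of the schema, so we must add further attributes.
{A, D}⁺: A→B adds B; BD→AC adds C → {A, B, C, D}.
{B, D}⁺: BD→AC adds A, C → {A, B, C, D}.

(A, D), (B, D)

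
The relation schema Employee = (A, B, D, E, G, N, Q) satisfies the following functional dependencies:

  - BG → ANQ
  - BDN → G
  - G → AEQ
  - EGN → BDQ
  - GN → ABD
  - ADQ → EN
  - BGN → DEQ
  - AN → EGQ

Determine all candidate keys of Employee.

{A, N}⁺: AN→EGQ adds E, G, Q; EGN→BDQ adds B, D → {A, B, D, E, G, N, Q}.
{B, G}⁺: BG→ANQ adds A, N, Q; G→AEQ adds E; EGN→BDQ adds D → {A, B, D, E, G, N, Q}.
{D, G}⁺: G→AEQ adds A, E, Q; ADQ→EN adds N; EGN→BDQ adds B → {A, B, D, E, G, N, Q}.
{G, N}⁺: G→AEQ adds A, E, Q; EGN→BDQ adds B, D → {A, B, D, E, G, N, Q}.
{A, D, Q}⁺: ADQ→EN adds E, N; AN→EGQ adds G; EGN→BDQ adds B → {A, B, D, E, G, N, Q}.
{B, D, N}⁺: BDN→G adds G; G→AEQ adds A, E, Q → {A, B, D, E, G, N, Q}.

AN, BG, DG, GN, ADQ, BDN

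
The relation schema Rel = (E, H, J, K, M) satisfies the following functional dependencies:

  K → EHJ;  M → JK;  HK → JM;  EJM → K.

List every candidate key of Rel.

K, M

{K}⁺: K→EHJ adds E, H, J; HK→JM adds M → {E, H, J, K, M}.
{M}⁺: M→JK adds J, K; K→EHJ adds E, H → {E, H, J, K, M}.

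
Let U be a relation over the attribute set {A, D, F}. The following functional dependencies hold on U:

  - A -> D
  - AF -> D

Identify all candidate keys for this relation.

{A, F}⁺: A→D adds D → {A, D, F}. Minimal: {F}⁺ = {F}; {A}⁺ = {A, D} — none reach the full schema.

(A, F)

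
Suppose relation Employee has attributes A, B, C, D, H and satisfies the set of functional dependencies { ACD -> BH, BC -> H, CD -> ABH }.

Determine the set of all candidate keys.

Attributes C, D never appear on any right-hand side, so every candidate key must contain {C, D}.
{C, D}⁺ = {A, B, C, D, H}, which is all of the schema, so {C, D} is the only candidate key.

{C, D}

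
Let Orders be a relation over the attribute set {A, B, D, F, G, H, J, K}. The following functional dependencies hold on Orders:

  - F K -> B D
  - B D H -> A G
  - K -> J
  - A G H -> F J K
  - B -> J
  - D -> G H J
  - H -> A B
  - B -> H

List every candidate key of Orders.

{D}⁺: D→GHJ adds G, H, J; H→AB adds A, B; AGH→FJK adds F, K → {A, B, D, F, G, H, J, K}.
{B, G}⁺: B→J adds J; B→H adds H; H→AB adds A; AGH→FJK adds F, K; FK→BD adds D → {A, B, D, F, G, H, J, K}.
{F, K}⁺: FK→BD adds B, D; K→J adds J; D→GHJ adds G, H; H→AB adds A → {A, B, D, F, G, H, J, K}.
{G, H}⁺: H→AB adds A, B; AGH→FJK adds F, J, K; FK→BD adds D → {A, B, D, F, G, H, J, K}.
Any other superkey contains one of these as a subset, so there are no further candidate keys.

(D), (B, G), (F, K), (G, H)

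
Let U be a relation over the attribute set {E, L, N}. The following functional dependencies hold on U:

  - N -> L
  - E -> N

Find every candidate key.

{E}⁺: E→N adds N; N→L adds L → {E, L, N}.

{E}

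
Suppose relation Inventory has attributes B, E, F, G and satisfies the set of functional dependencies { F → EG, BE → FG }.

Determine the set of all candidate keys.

Attribute B never appears on the right-hand side of any dependency, so B must belong to every candidate key.
{B}⁺ = {B}, which is not all of the schema, so we must add further attributes.
{B, E}⁺: BE→FG adds F, G → {B, E, F, G}. Minimal: {E}⁺ = {E}; {B}⁺ = {B} — none reach the full schema.
{B, F}⁺: F→EG adds E, G → {B, E, F, G}. Minimal: {F}⁺ = {E, F, G}; {B}⁺ = {B} — none reach the full schema.

{B, E}, {B, F}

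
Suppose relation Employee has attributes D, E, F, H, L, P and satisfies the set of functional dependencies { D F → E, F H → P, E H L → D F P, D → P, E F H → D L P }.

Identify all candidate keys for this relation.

Attribute H never appears on the right-hand side of any dependency, so H must belong to every candidate key.
{H}⁺ = {H}, which is not all of the schema, so we must add further attributes.
{D, F, H}⁺: DF→E adds E; FH→P adds P; EFH→DLP adds L → {D, E, F, H, L, P}.
{E, F, H}⁺: FH→P adds P; EFH→DLP adds D, L → {D, E, F, H, L, P}.
{E, H, L}⁺: EHL→DFP adds D, F, P → {D, E, F, H, L, P}.
Any other superkey contains one of these as a subset, so there are no further candidate keys.

DFH; EFH; EHL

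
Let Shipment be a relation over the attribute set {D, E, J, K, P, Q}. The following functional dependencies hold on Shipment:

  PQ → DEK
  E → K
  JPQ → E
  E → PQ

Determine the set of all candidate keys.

{E, J}, {J, P, Q}

Attribute J never appears on the right-hand side of any dependency, so J must belong to every candidate key.
{J}⁺ = {J}, which is not all of the schema, so we must add further attributes.
{E, J}⁺: E→K adds K; E→PQ adds P, Q; PQ→DEK adds D → {D, E, J, K, P, Q}. Minimal: {J}⁺ = {J}; {E}⁺ = {D, E, K, P, Q} — none reach the full schema.
{J, P, Q}⁺: PQ→DEK adds D, E, K → {D, E, J, K, P, Q}. Minimal: {P, Q}⁺ = {D, E, K, P, Q}; {J, Q}⁺ = {J, Q}; {J, P}⁺ = {J, P} — none reach the full schema.
Any other superkey contains one of these as a subset, so there are no further candidate keys.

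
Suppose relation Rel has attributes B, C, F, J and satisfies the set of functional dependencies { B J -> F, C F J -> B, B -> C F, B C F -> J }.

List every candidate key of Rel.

{B}⁺: B→CF adds C, F; BCF→J adds J → {B, C, F, J}.
{C, F, J}⁺: CFJ→B adds B → {B, C, F, J}. Minimal: {F, J}⁺ = {F, J}; {C, J}⁺ = {C, J}; {C, F}⁺ = {C, F} — none reach the full schema.

(B), (C, F, J)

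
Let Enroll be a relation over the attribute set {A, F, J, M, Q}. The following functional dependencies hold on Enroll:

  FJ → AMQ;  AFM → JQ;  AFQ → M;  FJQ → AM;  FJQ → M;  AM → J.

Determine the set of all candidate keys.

Attribute F never appears on the right-hand side of any dependency, so F must belong to every candidate key.
{F}⁺ = {F}, which is not all of the schema, so we must add further attributes.
{F, J}⁺: FJ→AMQ adds A, M, Q → {A, F, J, M, Q}. Minimal: {J}⁺ = {J}; {F}⁺ = {F} — none reach the full schema.
{A, F, M}⁺: AFM→JQ adds J, Q → {A, F, J, M, Q}. Minimal: {F, M}⁺ = {F, M}; {A, M}⁺ = {A, J, M}; {A, F}⁺ = {A, F} — none reach the full schema.
{A, F, Q}⁺: AFQ→M adds M; AM→J adds J → {A, F, J, M, Q}. Minimal: {F, Q}⁺ = {F, Q}; {A, Q}⁺ = {A, Q}; {A, F}⁺ = {A, F} — none reach the full schema.
Any other superkey contains one of these as a subset, so there are no further candidate keys.

{F, J}, {A, F, M}, {A, F, Q}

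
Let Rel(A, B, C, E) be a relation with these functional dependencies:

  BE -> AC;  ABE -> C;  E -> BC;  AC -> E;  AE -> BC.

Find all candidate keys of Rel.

(E), (A, C)

{E}⁺: E→BC adds B, C; BE→AC adds A → {A, B, C, E}.
{A, C}⁺: AC→E adds E; AE→BC adds B → {A, B, C, E}.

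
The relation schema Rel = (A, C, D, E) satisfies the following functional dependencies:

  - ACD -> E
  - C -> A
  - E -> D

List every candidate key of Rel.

Attribute C never appears on the right-hand side of any dependency, so C must belong to every candidate key.
{C}⁺ = {A, C}, which is not all of the schema, so we must add further attributes.
{C, D}⁺: C→A adds A; ACD→E adds E → {A, C, D, E}.
{C, E}⁺: C→A adds A; E→D adds D → {A, C, D, E}.

{C, D}, {C, E}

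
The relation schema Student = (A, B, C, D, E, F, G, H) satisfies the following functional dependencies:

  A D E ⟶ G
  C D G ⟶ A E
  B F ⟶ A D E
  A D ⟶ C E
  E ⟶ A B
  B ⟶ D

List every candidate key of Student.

Attributes F, H never appear on any right-hand side, so every candidate key must contain {F, H}.
{F, H}⁺ = {F, H}, which is not all of the schema, so we must add further attributes.
{B, F, H}⁺: BF→ADE adds A, D, E; AD→CE adds C; ADE→G adds G → {A, B, C, D, E, F, G, H}.
{E, F, H}⁺: E→AB adds A, B; B→D adds D; ADE→G adds G; AD→CE adds C → {A, B, C, D, E, F, G, H}.
{A, D, F, H}⁺: AD→CE adds C, E; E→AB adds B; ADE→G adds G → {A, B, C, D, E, F, G, H}.
{C, D, F, G, H}⁺: CDG→AE adds A, E; E→AB adds B → {A, B, C, D, E, F, G, H}.
Any other superkey contains one of these as a subset, so there are no further candidate keys.

{B, F, H}; {E, F, H}; {A, D, F, H}; {C, D, F, G, H}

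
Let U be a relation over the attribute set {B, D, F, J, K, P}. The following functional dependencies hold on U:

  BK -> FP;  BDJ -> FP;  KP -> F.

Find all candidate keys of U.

Attributes B, D, J, K never appear on any right-hand side, so every candidate key must contain {B, D, J, K}.
{B, D, J, K}⁺ = {B, D, F, J, K, P}, which is all of the schema, so {B, D, J, K} is the only candidate key.

BDJK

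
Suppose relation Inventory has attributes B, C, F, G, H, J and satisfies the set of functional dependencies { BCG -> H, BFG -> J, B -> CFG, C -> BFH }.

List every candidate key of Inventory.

{B}, {C}

{B}⁺: B→CFG adds C, F, G; C→BFH adds H; BFG→J adds J → {B, C, F, G, H, J}.
{C}⁺: C→BFH adds B, F, H; B→CFG adds G; BFG→J adds J → {B, C, F, G, H, J}.
Any other superkey contains one of these as a subset, so there are no further candidate keys.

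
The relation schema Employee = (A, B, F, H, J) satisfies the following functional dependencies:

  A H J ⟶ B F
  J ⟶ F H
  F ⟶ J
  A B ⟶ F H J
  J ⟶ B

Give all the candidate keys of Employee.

{A, B}; {A, F}; {A, J}

Attribute A never appears on the right-hand side of any dependency, so A must belong to every candidate key.
{A}⁺ = {A}, which is not all of the schema, so we must add further attributes.
{A, B}⁺: AB→FHJ adds F, H, J → {A, B, F, H, J}. Minimal: {B}⁺ = {B}; {A}⁺ = {A} — none reach the full schema.
{A, F}⁺: F→J adds J; J→B adds B; J→FH adds H → {A, B, F, H, J}. Minimal: {F}⁺ = {B, F, H, J}; {A}⁺ = {A} — none reach the full schema.
{A, J}⁺: J→FH adds F, H; J→B adds B → {A, B, F, H, J}. Minimal: {J}⁺ = {B, F, H, J}; {A}⁺ = {A} — none reach the full schema.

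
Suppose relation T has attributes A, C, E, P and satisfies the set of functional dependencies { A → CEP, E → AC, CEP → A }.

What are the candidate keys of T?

{A}⁺: A→CEP adds C, E, P → {A, C, E, P}.
{E}⁺: E→AC adds A, C; A→CEP adds P → {A, C, E, P}.

(A); (E)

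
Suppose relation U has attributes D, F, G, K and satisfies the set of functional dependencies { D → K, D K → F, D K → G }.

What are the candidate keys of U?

(D)

Attribute D never appears on the right-hand side of any dependency, so D must belong to every candidate key.
{D}⁺ = {D, F, G, K}, which is all of the schema, so {D} is the only candidate key.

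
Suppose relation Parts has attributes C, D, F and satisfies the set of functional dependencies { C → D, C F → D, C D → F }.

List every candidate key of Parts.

Attribute C never appears on the right-hand side of any dependency, so C must belong to every candidate key.
{C}⁺ = {C, D, F}, which is all of the schema, so {C} is the only candidate key.

C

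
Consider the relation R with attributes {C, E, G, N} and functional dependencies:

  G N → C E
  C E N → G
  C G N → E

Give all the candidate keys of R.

Attribute N never appears on the right-hand side of any dependency, so N must belong to every candidate key.
{N}⁺ = {N}, which is not all of the schema, so we must add further attributes.
{G, N}⁺: GN→CE adds C, E → {C, E, G, N}. Minimal: {N}⁺ = {N}; {G}⁺ = {G} — none reach the full schema.
{C, E, N}⁺: CEN→G adds G → {C, E, G, N}. Minimal: {E, N}⁺ = {E, N}; {C, N}⁺ = {C, N}; {C, E}⁺ = {C, E} — none reach the full schema.
Any other superkey contains one of these as a subset, so there are no further candidate keys.

GN; CEN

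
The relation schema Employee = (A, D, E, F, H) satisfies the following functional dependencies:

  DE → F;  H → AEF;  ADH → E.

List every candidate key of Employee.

{D, H}

{D, H}⁺: H→AEF adds A, E, F → {A, D, E, F, H}. Minimal: {H}⁺ = {A, E, F, H}; {D}⁺ = {D} — none reach the full schema.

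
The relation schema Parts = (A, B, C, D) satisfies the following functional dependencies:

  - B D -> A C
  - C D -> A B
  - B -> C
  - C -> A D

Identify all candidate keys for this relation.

{B}, {C}

{B}⁺: B→C adds C; C→AD adds A, D → {A, B, C, D}.
{C}⁺: C→AD adds A, D; CD→AB adds B → {A, B, C, D}.
Any other superkey contains one of these as a subset, so there are no further candidate keys.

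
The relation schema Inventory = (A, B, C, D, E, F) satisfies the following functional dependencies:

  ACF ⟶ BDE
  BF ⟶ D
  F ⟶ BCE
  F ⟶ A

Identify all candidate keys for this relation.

F

Attribute F never appears on the right-hand side of any dependency, so F must belong to every candidate key.
{F}⁺ = {A, B, C, D, E, F}, which is all of the schema, so {F} is the only candidate key.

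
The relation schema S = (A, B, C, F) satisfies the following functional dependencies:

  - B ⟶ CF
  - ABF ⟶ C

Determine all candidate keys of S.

AB

Attributes A, B never appear on any right-hand side, so every candidate key must contain {A, B}.
{A, B}⁺ = {A, B, C, F}, which is all of the schema, so {A, B} is the only candidate key.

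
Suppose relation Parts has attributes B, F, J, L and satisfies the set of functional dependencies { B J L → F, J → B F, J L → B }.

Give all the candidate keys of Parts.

JL

Attributes J, L never appear on any right-hand side, so every candidate key must contain {J, L}.
{J, L}⁺ = {B, F, J, L}, which is all of the schema, so {J, L} is the only candidate key.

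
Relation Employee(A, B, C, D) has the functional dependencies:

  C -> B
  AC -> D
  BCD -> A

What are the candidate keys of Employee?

AC, CD

Attribute C never appears on the right-hand side of any dependency, so C must belong to every candidate key.
{C}⁺ = {B, C}, which is not all of the schema, so we must add further attributes.
{A, C}⁺: C→B adds B; AC→D adds D → {A, B, C, D}.
{C, D}⁺: C→B adds B; BCD→A adds A → {A, B, C, D}.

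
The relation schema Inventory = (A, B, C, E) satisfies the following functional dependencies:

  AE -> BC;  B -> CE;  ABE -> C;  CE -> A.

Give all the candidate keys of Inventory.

{B}⁺: B→CE adds C, E; CE→A adds A → {A, B, C, E}.
{A, E}⁺: AE→BC adds B, C → {A, B, C, E}. Minimal: {E}⁺ = {E}; {A}⁺ = {A} — none reach the full schema.
{C, E}⁺: CE→A adds A; AE→BC adds B → {A, B, C, E}. Minimal: {E}⁺ = {E}; {C}⁺ = {C} — none reach the full schema.
Any other superkey contains one of these as a subset, so there are no further candidate keys.

B, AE, CE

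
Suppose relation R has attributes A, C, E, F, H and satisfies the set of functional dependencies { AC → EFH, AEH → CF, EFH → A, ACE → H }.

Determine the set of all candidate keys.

{A, C}, {A, E, H}, {E, F, H}

{A, C}⁺: AC→EFH adds E, F, H → {A, C, E, F, H}. Minimal: {C}⁺ = {C}; {A}⁺ = {A} — none reach the full schema.
{A, E, H}⁺: AEH→CF adds C, F → {A, C, E, F, H}. Minimal: {E, H}⁺ = {E, H}; {A, H}⁺ = {A, H}; {A, E}⁺ = {A, E} — none reach the full schema.
{E, F, H}⁺: EFH→A adds A; AEH→CF adds C → {A, C, E, F, H}. Minimal: {F, H}⁺ = {F, H}; {E, H}⁺ = {E, H}; {E, F}⁺ = {E, F} — none reach the full schema.
Any other superkey contains one of these as a subset, so there are no further candidate keys.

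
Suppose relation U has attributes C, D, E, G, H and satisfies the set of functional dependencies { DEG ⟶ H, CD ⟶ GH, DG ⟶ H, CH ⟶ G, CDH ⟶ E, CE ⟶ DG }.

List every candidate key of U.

Attribute C never appears on the right-hand side of any dependency, so C must belong to every candidate key.
{C}⁺ = {C}, which is not all of the schema, so we must add further attributes.
{C, D}⁺: CD→GH adds G, H; CDH→E adds E → {C, D, E, G, H}.
{C, E}⁺: CE→DG adds D, G; DEG→H adds H → {C, D, E, G, H}.
Any other superkey contains one of these as a subset, so there are no further candidate keys.

CD; CE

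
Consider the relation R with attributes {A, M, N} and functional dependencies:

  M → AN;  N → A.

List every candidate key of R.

M

{M}⁺: M→AN adds A, N → {A, M, N}.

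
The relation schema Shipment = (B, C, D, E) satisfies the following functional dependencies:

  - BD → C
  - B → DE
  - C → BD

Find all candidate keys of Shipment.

{B}, {C}

{B}⁺: B→DE adds D, E; BD→C adds C → {B, C, D, E}.
{C}⁺: C→BD adds B, D; B→DE adds E → {B, C, D, E}.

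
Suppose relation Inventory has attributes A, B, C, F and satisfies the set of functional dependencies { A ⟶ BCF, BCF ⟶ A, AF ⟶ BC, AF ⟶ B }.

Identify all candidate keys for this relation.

{A}⁺: A→BCF adds B, C, F → {A, B, C, F}.
{B, C, F}⁺: BCF→A adds A → {A, B, C, F}. Minimal: {C, F}⁺ = {C, F}; {B, F}⁺ = {B, F}; {B, C}⁺ = {B, C} — none reach the full schema.
Any other superkey contains one of these as a subset, so there are no further candidate keys.

(A), (B, C, F)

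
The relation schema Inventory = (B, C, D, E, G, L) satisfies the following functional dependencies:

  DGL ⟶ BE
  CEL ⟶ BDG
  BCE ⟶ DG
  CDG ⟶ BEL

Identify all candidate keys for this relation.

BCE; CDG; CEL

Attribute C never appears on the right-hand side of any dependency, so C must belong to every candidate key.
{C}⁺ = {C}, which is not all of the schema, so we must add further attributes.
{B, C, E}⁺: BCE→DG adds D, G; CDG→BEL adds L → {B, C, D, E, G, L}. Minimal: {C, E}⁺ = {C, E}; {B, E}⁺ = {B, E}; {B, C}⁺ = {B, C} — none reach the full schema.
{C, D, G}⁺: CDG→BEL adds B, E, L → {B, C, D, E, G, L}. Minimal: {D, G}⁺ = {D, G}; {C, G}⁺ = {C, G}; {C, D}⁺ = {C, D} — none reach the full schema.
{C, E, L}⁺: CEL→BDG adds B, D, G → {B, C, D, E, G, L}. Minimal: {E, L}⁺ = {E, L}; {C, L}⁺ = {C, L}; {C, E}⁺ = {C, E} — none reach the full schema.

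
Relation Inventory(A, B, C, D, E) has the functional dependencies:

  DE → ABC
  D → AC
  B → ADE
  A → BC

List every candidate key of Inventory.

{A}, {B}, {D}

{A}⁺: A→BC adds B, C; B→ADE adds D, E → {A, B, C, D, E}.
{B}⁺: B→ADE adds A, D, E; A→BC adds C → {A, B, C, D, E}.
{D}⁺: D→AC adds A, C; A→BC adds B; B→ADE adds E → {A, B, C, D, E}.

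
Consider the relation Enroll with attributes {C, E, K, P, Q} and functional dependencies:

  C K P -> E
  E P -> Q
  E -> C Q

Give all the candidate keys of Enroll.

Attributes K, P never appear on any right-hand side, so every candidate key must contain {K, P}.
{K, P}⁺ = {K, P}, which is not all of the schema, so we must add further attributes.
{C, K, P}⁺: CKP→E adds E; EP→Q adds Q → {C, E, K, P, Q}. Minimal: {K, P}⁺ = {K, P}; {C, P}⁺ = {C, P}; {C, K}⁺ = {C, K} — none reach the full schema.
{E, K, P}⁺: EP→Q adds Q; E→CQ adds C → {C, E, K, P, Q}. Minimal: {K, P}⁺ = {K, P}; {E, P}⁺ = {C, E, P, Q}; {E, K}⁺ = {C, E, K, Q} — none reach the full schema.
Any other superkey contains one of these as a subset, so there are no further candidate keys.

(C, K, P); (E, K, P)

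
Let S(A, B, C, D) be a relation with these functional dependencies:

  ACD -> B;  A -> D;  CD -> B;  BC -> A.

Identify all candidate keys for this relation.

(A, C); (B, C); (C, D)

Attribute C never appears on the right-hand side of any dependency, so C must belong to every candidate key.
{C}⁺ = {C}, which is not all of the schema, so we must add further attributes.
{A, C}⁺: A→D adds D; CD→B adds B → {A, B, C, D}.
{B, C}⁺: BC→A adds A; A→D adds D → {A, B, C, D}.
{C, D}⁺: CD→B adds B; BC→A adds A → {A, B, C, D}.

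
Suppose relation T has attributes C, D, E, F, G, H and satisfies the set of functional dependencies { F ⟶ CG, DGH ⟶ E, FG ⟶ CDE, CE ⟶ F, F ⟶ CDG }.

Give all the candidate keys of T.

{F, H}; {C, E, H}; {C, D, G, H}

Attribute H never appears on the right-hand side of any dependency, so H must belong to every candidate key.
{H}⁺ = {H}, which is not all of the schema, so we must add further attributes.
{F, H}⁺: F→CG adds C, G; FG→CDE adds D, E → {C, D, E, F, G, H}.
{C, E, H}⁺: CE→F adds F; F→CDG adds D, G → {C, D, E, F, G, H}.
{C, D, G, H}⁺: DGH→E adds E; CE→F adds F → {C, D, E, F, G, H}.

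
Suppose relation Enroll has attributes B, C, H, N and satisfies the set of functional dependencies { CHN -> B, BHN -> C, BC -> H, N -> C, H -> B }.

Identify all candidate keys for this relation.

(B, N), (H, N)

Attribute N never appears on the right-hand side of any dependency, so N must belong to every candidate key.
{N}⁺ = {C, N}, which is not all of the schema, so we must add further attributes.
{B, N}⁺: N→C adds C; BC→H adds H → {B, C, H, N}.
{H, N}⁺: N→C adds C; H→B adds B → {B, C, H, N}.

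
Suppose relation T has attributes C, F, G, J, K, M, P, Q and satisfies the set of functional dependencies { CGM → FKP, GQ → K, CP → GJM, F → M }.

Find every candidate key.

{C, P, Q}; {C, F, G, Q}; {C, G, M, Q}

Attributes C, Q never appear on any right-hand side, so every candidate key must contain {C, Q}.
{C, Q}⁺ = {C, Q}, which is not all of the schema, so we must add further attributes.
{C, P, Q}⁺: CP→GJM adds G, J, M; CGM→FKP adds F, K → {C, F, G, J, K, M, P, Q}.
{C, F, G, Q}⁺: GQ→K adds K; F→M adds M; CGM→FKP adds P; CP→GJM adds J → {C, F, G, J, K, M, P, Q}.
{C, G, M, Q}⁺: CGM→FKP adds F, K, P; CP→GJM adds J → {C, F, G, J, K, M, P, Q}.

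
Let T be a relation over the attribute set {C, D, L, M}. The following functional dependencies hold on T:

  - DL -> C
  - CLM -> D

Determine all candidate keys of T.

Attributes L, M never appear on any right-hand side, so every candidate key must contain {L, M}.
{L, M}⁺ = {L, M}, which is not all of the schema, so we must add further attributes.
{C, L, M}⁺: CLM→D adds D → {C, D, L, M}. Minimal: {L, M}⁺ = {L, M}; {C, M}⁺ = {C, M}; {C, L}⁺ = {C, L} — none reach the full schema.
{D, L, M}⁺: DL→C adds C → {C, D, L, M}. Minimal: {L, M}⁺ = {L, M}; {D, M}⁺ = {D, M}; {D, L}⁺ = {C, D, L} — none reach the full schema.

{C, L, M}; {D, L, M}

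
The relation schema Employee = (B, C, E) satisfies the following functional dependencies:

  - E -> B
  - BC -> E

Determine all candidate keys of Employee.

Attribute C never appears on the right-hand side of any dependency, so C must belong to every candidate key.
{C}⁺ = {C}, which is not all of the schema, so we must add further attributes.
{B, C}⁺: BC→E adds E → {B, C, E}. Minimal: {C}⁺ = {C}; {B}⁺ = {B} — none reach the full schema.
{C, E}⁺: E→B adds B → {B, C, E}. Minimal: {E}⁺ = {B, E}; {C}⁺ = {C} — none reach the full schema.
Any other superkey contains one of these as a subset, so there are no further candidate keys.

(B, C); (C, E)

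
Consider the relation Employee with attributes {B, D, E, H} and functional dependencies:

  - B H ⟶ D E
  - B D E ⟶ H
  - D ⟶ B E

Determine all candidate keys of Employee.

{D}⁺: D→BE adds B, E; BDE→H adds H → {B, D, E, H}.
{B, H}⁺: BH→DE adds D, E → {B, D, E, H}. Minimal: {H}⁺ = {H}; {B}⁺ = {B} — none reach the full schema.
Any other superkey contains one of these as a subset, so there are no further candidate keys.

(D), (B, H)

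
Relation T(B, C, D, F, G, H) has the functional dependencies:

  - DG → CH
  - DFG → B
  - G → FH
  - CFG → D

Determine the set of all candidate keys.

CG, DG

Attribute G never appears on the right-hand side of any dependency, so G must belong to every candidate key.
{G}⁺ = {F, G, H}, which is not all of the schema, so we must add further attributes.
{C, G}⁺: G→FH adds F, H; CFG→D adds D; DFG→B adds B → {B, C, D, F, G, H}. Minimal: {G}⁺ = {F, G, H}; {C}⁺ = {C} — none reach the full schema.
{D, G}⁺: DG→CH adds C, H; G→FH adds F; DFG→B adds B → {B, C, D, F, G, H}. Minimal: {G}⁺ = {F, G, H}; {D}⁺ = {D} — none reach the full schema.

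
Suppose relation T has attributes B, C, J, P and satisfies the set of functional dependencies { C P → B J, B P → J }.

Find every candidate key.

{C, P}⁺: CP→BJ adds B, J → {B, C, J, P}.

(C, P)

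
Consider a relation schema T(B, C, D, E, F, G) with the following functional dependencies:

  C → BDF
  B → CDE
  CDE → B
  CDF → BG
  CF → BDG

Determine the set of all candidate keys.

{B}⁺: B→CDE adds C, D, E; C→BDF adds F; CDF→BG adds G → {B, C, D, E, F, G}.
{C}⁺: C→BDF adds B, D, F; B→CDE adds E; CDF→BG adds G → {B, C, D, E, F, G}.
Any other superkey contains one of these as a subset, so there are no further candidate keys.

B, C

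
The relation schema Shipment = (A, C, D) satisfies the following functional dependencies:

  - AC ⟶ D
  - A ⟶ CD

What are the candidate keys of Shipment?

Attribute A never appears on the right-hand side of any dependency, so A must belong to every candidate key.
{A}⁺ = {A, C, D}, which is all of the schema, so {A} is the only candidate key.

A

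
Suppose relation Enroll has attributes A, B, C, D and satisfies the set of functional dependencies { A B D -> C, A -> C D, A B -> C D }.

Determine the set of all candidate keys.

{A, B}

Attributes A, B never appear on any right-hand side, so every candidate key must contain {A, B}.
{A, B}⁺ = {A, B, C, D}, which is all of the schema, so {A, B} is the only candidate key.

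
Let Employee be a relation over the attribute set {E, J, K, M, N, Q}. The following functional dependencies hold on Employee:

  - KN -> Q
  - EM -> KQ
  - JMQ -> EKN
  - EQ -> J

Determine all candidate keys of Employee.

Attribute M never appears on the right-hand side of any dependency, so M must belong to every candidate key.
{M}⁺ = {M}, which is not all of the schema, so we must add further attributes.
{E, M}⁺: EM→KQ adds K, Q; EQ→J adds J; JMQ→EKN adds N → {E, J, K, M, N, Q}. Minimal: {M}⁺ = {M}; {E}⁺ = {E} — none reach the full schema.
{J, M, Q}⁺: JMQ→EKN adds E, K, N → {E, J, K, M, N, Q}. Minimal: {M, Q}⁺ = {M, Q}; {J, Q}⁺ = {J, Q}; {J, M}⁺ = {J, M} — none reach the full schema.
{J, K, M, N}⁺: KN→Q adds Q; JMQ→EKN adds E → {E, J, K, M, N, Q}. Minimal: {K, M, N}⁺ = {K, M, N, Q}; {J, M, N}⁺ = {J, M, N}; {J, K, N}⁺ = {J, K, N, Q}; … — none reach the full schema.

{E, M}; {J, M, Q}; {J, K, M, N}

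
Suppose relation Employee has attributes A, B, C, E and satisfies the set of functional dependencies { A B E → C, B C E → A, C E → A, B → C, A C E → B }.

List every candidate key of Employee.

Attribute E never appears on the right-hand side of any dependency, so E must belong to every candidate key.
{E}⁺ = {E}, which is not all of the schema, so we must add further attributes.
{B, E}⁺: B→C adds C; BCE→A adds A → {A, B, C, E}. Minimal: {E}⁺ = {E}; {B}⁺ = {B, C} — none reach the full schema.
{C, E}⁺: CE→A adds A; ACE→B adds B → {A, B, C, E}. Minimal: {E}⁺ = {E}; {C}⁺ = {C} — none reach the full schema.
Any other superkey contains one of these as a subset, so there are no further candidate keys.

(B, E), (C, E)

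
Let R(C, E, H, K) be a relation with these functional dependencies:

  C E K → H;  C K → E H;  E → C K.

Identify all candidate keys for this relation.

{E}; {C, K}

{E}⁺: E→CK adds C, K; CEK→H adds H → {C, E, H, K}.
{C, K}⁺: CK→EH adds E, H → {C, E, H, K}. Minimal: {K}⁺ = {K}; {C}⁺ = {C} — none reach the full schema.
Any other superkey contains one of these as a subset, so there are no further candidate keys.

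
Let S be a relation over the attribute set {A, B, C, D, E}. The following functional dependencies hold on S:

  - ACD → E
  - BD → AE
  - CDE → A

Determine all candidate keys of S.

{B, C, D}

Attributes B, C, D never appear on any right-hand side, so every candidate key must contain {B, C, D}.
{B, C, D}⁺ = {A, B, C, D, E}, which is all of the schema, so {B, C, D} is the only candidate key.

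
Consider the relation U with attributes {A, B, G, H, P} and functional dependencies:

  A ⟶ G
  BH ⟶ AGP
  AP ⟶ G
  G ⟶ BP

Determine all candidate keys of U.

{A, H}⁺: A→G adds G; G→BP adds B, P → {A, B, G, H, P}. Minimal: {H}⁺ = {H}; {A}⁺ = {A, B, G, P} — none reach the full schema.
{B, H}⁺: BH→AGP adds A, G, P → {A, B, G, H, P}. Minimal: {H}⁺ = {H}; {B}⁺ = {B} — none reach the full schema.
{G, H}⁺: G→BP adds B, P; BH→AGP adds A → {A, B, G, H, P}. Minimal: {H}⁺ = {H}; {G}⁺ = {B, G, P} — none reach the full schema.

AH, BH, GH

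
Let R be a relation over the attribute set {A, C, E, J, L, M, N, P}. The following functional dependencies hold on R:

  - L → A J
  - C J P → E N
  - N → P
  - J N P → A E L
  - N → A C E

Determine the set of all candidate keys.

(J, M, N); (L, M, N); (C, J, M, P); (C, L, M, P)

{J, M, N}⁺: N→P adds P; JNP→AEL adds A, E, L; N→ACE adds C → {A, C, E, J, L, M, N, P}. Minimal: {M, N}⁺ = {A, C, E, M, N, P}; {J, N}⁺ = {A, C, E, J, L, N, P}; {J, M}⁺ = {J, M} — none reach the full schema.
{L, M, N}⁺: L→AJ adds A, J; N→P adds P; JNP→AEL adds E; N→ACE adds C → {A, C, E, J, L, M, N, P}. Minimal: {M, N}⁺ = {A, C, E, M, N, P}; {L, N}⁺ = {A, C, E, J, L, N, P}; {L, M}⁺ = {A, J, L, M} — none reach the full schema.
{C, J, M, P}⁺: CJP→EN adds E, N; JNP→AEL adds A, L → {A, C, E, J, L, M, N, P}. Minimal: {J, M, P}⁺ = {J, M, P}; {C, M, P}⁺ = {C, M, P}; {C, J, P}⁺ = {A, C, E, J, L, N, P}; … — none reach the full schema.
{C, L, M, P}⁺: L→AJ adds A, J; CJP→EN adds E, N → {A, C, E, J, L, M, N, P}. Minimal: {L, M, P}⁺ = {A, J, L, M, P}; {C, M, P}⁺ = {C, M, P}; {C, L, P}⁺ = {A, C, E, J, L, N, P}; … — none reach the full schema.
Any other superkey contains one of these as a subset, so there are no further candidate keys.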